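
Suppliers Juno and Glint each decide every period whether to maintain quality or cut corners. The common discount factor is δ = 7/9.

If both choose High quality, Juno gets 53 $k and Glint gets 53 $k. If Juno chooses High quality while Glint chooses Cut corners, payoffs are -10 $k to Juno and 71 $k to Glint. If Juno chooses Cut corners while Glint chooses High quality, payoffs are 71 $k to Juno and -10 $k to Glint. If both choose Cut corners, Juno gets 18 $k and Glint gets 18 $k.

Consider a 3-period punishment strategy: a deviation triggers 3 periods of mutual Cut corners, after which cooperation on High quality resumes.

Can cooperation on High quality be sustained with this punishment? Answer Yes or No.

Yes

IC: δ+…+δ^3 ≥ (71−53)/(53−18) = 18/35.
At δ = 7/9: partial sum = 1.8532 ≥ 0.5143. Cooperation sustainable.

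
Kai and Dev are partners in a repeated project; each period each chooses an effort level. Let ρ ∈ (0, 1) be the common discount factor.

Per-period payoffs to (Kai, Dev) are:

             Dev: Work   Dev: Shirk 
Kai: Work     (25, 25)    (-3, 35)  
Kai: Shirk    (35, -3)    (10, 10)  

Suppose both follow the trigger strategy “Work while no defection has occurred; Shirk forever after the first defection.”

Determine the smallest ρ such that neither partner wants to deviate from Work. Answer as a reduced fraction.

2/5

Cooperation forever yields 25 each period: 25/(1−ρ).
Deviating yields 35 once, then 10 forever: 35 + 10ρ/(1−ρ).
No profitable deviation requires 25/(1−ρ) ≥ 35 + 10ρ/(1−ρ).
Multiplying by (1−ρ): 25 ≥ 35(1−ρ) + 10ρ = 35 − 25ρ.
So 25ρ ≥ 10, i.e. ρ ≥ 10/25 = 2/5.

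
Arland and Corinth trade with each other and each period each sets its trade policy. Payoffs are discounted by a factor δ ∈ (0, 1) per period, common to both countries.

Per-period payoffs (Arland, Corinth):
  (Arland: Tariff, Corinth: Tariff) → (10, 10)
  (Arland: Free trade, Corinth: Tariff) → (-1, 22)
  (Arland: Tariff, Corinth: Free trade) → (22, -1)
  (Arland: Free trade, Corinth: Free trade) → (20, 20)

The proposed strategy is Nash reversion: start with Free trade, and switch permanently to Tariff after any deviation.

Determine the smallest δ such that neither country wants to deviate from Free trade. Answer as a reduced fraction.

1/6

Under grim trigger the critical discount factor is (T−C)/(T−P) with T = 22, C = 20, P = 10.
δ* = (22−20)/(22−10) = 2/12 = 1/6.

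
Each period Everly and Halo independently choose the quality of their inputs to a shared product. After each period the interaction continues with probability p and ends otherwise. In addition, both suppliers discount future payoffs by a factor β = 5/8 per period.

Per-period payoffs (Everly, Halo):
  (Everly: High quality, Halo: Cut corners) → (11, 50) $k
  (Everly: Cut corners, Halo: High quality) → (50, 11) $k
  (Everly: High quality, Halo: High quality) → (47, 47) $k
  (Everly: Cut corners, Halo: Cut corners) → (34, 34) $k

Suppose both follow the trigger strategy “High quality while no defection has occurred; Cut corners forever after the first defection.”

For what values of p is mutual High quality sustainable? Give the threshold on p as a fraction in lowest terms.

3/10

With continuation probability p and discount β, the effective per-period discount factor is βp.
Grim-trigger IC: βp ≥ (50−47)/(50−34) = 3/16.
So p ≥ (3/16)/(5/8) = 3/10.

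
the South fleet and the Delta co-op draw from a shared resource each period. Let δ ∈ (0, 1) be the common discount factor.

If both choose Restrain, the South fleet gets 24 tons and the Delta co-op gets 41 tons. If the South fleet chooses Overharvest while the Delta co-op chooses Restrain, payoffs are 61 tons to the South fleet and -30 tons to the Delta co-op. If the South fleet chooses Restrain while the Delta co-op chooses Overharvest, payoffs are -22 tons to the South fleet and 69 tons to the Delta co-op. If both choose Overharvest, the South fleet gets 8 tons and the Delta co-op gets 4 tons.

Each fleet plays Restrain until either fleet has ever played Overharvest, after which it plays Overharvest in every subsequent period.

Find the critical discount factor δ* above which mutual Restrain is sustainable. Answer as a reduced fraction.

the South fleet: cooperation gives 24 each period; deviation gives 61 once then 8 forever.
  24/(1−δ) ≥ 61 + 8δ/(1−δ) ⇒ δ ≥ 37/53.
the Delta co-op: cooperation gives 41 each period; deviation gives 69 once then 4 forever.
  δ ≥ 28/65.
Both must hold, so the binding constraint is the South fleet's: δ ≥ 37/53.

37/53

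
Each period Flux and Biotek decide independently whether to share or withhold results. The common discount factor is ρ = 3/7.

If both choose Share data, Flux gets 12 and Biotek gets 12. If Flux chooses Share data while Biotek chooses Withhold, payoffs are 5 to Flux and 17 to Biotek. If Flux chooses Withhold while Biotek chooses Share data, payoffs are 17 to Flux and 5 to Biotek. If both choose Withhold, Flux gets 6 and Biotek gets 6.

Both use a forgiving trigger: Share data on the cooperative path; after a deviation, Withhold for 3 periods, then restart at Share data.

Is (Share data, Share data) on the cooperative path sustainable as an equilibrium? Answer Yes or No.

Comparing payoff streams over the 4 periods until play realigns: cooperate → 12(1+ρ+…+ρ^3); deviate → 17 + 6(ρ+…+ρ^3).
Cooperation is sustained iff (12−6)(ρ+…+ρ^3) ≥ 17−12.
ρ+…+ρ^3 = 3/7·(1−(3/7)^3)/(1−3/7) = 0.6910, and (17−12)/(12−6) = 0.8333.
0.6910 < 0.8333, so cooperation is not sustainable.

No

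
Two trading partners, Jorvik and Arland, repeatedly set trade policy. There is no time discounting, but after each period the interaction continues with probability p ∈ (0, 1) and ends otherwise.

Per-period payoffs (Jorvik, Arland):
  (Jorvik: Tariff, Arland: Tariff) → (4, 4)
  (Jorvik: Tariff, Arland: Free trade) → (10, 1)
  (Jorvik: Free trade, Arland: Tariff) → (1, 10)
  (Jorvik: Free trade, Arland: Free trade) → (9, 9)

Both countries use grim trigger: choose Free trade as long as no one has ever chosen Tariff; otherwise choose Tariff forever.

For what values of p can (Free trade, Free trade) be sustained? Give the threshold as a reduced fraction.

Expected cooperation value is 9 + p·9 + p²·9 + … = 9/(1−p); deviation gives 10 + p·4/(1−p).
9 ≥ 10(1−p) + 4p ⇒ 6p ≥ 1 ⇒ p ≥ 1/6.

1/6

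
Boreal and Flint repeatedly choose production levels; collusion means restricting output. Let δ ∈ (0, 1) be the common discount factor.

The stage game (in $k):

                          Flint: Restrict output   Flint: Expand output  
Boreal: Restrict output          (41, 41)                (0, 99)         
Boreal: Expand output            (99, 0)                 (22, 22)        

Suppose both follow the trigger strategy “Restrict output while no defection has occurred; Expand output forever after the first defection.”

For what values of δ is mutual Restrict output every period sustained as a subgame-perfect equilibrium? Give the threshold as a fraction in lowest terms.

Cooperation forever yields 41 each period: 41/(1−δ).
Deviating yields 99 once, then 22 forever: 99 + 22δ/(1−δ).
No profitable deviation requires 41/(1−δ) ≥ 99 + 22δ/(1−δ).
Multiplying by (1−δ): 41 ≥ 99(1−δ) + 22δ = 99 − 77δ.
So 77δ ≥ 58, i.e. δ ≥ 58/77.

58/77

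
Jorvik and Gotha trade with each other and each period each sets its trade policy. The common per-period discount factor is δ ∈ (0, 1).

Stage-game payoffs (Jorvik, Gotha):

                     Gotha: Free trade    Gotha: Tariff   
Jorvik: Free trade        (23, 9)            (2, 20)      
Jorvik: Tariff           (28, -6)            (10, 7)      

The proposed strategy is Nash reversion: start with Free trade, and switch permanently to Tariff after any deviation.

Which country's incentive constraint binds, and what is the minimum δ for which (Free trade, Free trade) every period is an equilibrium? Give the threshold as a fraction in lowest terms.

Gotha; δ ≥ 11/13

For Jorvik: deviation gain 28−23 = 5, per-period punishment loss 23−10 = 13. IC gives δ ≥ 5/18.
For Gotha: gain 11, loss 2 per period, so δ ≥ 11/13.
The tighter constraint is Gotha's, so cooperation needs δ ≥ 11/13.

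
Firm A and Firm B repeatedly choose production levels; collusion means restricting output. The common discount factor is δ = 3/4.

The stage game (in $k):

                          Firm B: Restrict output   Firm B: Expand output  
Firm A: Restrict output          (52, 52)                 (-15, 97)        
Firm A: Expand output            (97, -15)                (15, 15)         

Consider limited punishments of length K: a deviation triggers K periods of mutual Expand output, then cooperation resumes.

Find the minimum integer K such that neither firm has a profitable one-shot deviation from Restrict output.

2

Need Σ_{k=1}^{K} δ^k ≥ (97−52)/(52−15) = 1.2162 at δ = 3/4.
At K = 1 the sum is 0.7500 < 1.2162; at K = 2 it is 1.3125 ≥ 1.2162.
So the minimum punishment length is K = 2.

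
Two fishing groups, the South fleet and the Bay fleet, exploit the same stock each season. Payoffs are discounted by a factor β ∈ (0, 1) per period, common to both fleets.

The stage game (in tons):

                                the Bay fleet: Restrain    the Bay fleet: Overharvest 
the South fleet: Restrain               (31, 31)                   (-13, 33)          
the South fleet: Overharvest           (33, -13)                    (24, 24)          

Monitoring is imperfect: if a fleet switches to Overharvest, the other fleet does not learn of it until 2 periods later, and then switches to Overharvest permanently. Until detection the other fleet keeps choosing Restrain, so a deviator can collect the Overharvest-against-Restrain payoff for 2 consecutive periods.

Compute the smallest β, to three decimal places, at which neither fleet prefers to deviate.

A deviator earns 33 for 2 periods, then 24 forever; cooperating earns 31 forever. Multiplying the IC by (1−β):
31 ≥ 33(1−β^2) + 24β^2, so 9·β^2 ≥ 2 and β^2 ≥ 2/9.
β ≥ (2/9)^(1/2) ≈ 0.471.

0.471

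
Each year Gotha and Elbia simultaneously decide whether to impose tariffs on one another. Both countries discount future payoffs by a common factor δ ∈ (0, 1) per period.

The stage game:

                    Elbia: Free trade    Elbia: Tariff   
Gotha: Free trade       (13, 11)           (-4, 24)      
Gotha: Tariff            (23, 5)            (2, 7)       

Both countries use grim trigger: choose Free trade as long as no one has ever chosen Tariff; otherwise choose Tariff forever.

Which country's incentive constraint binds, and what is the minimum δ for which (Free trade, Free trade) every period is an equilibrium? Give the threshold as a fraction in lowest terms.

Elbia; δ ≥ 13/17

Gotha's threshold: (23−13)/(23−2) = 10/21.
Elbia's threshold: (24−11)/(24−7) = 13/17.
10/21 < 13/17, so Elbia binds and δ* = 13/17.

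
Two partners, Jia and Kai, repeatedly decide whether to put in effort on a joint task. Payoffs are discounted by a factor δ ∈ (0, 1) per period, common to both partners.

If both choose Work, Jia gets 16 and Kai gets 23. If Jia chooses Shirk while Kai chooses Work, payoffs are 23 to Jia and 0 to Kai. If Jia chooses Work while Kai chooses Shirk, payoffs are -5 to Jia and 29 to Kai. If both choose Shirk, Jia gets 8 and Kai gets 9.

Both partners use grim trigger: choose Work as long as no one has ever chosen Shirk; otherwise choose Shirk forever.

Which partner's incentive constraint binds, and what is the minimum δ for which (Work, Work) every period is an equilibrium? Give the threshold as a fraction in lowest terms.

Jia; δ ≥ 7/15

For Jia: deviation gain 23−16 = 7, per-period punishment loss 16−8 = 8. IC gives δ ≥ 7/15.
For Kai: gain 6, loss 14 per period, so δ ≥ 6/20 = 3/10.
The tighter constraint is Jia's, so cooperation needs δ ≥ 7/15.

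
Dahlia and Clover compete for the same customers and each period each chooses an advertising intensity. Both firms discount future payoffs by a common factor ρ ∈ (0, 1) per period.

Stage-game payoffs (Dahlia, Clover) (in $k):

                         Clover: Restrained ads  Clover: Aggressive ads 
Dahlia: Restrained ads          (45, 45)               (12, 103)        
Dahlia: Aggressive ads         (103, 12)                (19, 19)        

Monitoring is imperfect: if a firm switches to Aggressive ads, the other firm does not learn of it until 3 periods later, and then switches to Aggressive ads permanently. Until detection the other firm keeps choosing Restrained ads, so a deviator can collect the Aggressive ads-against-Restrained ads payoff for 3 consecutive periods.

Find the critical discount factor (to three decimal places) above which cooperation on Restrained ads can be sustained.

0.884

The best deviation is to choose Aggressive ads for all 3 undetected periods, earning 103 each, then 19 forever once detected.
Deviation value: 103(1−ρ^3)/(1−ρ) + 19ρ^3/(1−ρ); cooperation value: 45/(1−ρ).
IC: 45 ≥ 103(1−ρ^3) + 19ρ^3 = 103 − 84ρ^3.
So ρ^3 ≥ 58/84 = 29/42, giving ρ ≥ (29/42)^(1/3) ≈ 0.884.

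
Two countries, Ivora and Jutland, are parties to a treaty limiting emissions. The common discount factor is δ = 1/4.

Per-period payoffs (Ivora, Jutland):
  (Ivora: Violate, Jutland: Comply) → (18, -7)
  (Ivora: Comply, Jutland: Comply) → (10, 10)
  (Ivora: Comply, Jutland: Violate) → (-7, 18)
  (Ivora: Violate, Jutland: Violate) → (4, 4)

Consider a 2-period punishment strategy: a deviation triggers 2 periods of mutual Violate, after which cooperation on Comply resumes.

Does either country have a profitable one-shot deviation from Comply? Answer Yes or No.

IC: δ+…+δ^2 ≥ (18−10)/(10−4) = 4/3.
At δ = 1/4: partial sum = 0.3125 < 1.3333. Cooperation not sustainable.

Yes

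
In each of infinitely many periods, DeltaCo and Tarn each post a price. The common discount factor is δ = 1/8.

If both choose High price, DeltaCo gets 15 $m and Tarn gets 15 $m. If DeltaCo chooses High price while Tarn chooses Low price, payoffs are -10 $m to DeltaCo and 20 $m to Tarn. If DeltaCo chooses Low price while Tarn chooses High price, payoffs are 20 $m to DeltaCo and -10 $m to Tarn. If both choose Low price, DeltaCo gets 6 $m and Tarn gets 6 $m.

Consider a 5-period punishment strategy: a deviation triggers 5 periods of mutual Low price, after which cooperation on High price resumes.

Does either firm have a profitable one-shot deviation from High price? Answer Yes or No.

A one-shot deviation gives 20 now, then 6 for 5 periods, then back to 15.
Gain from deviating: (20−15) today; loss: (15−6) in each of the next 5 periods.
No-deviation condition: (15−6)(δ+…+δ^5) ≥ 20−15, i.e. δ+…+δ^5 ≥ 5/9.
At δ = 1/8: δ+…+δ^5 = 0.1429 < 0.5556.
So cooperation is not sustainable.

Yes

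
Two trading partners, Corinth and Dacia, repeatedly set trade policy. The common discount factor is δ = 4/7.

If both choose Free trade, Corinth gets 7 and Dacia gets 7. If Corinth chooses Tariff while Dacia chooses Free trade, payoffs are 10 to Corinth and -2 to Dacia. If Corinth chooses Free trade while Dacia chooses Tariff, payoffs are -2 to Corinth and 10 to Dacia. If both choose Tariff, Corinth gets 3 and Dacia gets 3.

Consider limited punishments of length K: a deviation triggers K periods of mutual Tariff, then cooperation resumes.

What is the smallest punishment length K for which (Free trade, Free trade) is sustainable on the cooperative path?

2

No profitable deviation requires (7−3)(δ+…+δ^K) ≥ 10−7, i.e. δ+…+δ^K ≥ 3/4 ≈ 0.7500.
With δ = 4/7, the partial sums are K=1: 0.5714, K=2: 0.8980.
K = 2 is the first length at which the sum reaches 0.7500.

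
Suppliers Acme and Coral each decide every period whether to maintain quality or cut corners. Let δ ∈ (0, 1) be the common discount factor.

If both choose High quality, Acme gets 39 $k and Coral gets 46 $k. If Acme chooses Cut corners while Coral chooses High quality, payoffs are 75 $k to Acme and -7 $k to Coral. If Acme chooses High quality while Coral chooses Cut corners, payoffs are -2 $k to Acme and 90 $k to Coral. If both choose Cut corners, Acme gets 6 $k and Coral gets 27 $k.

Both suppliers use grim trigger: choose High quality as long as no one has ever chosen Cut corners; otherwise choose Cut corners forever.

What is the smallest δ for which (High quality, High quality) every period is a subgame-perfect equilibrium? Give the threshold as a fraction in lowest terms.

Acme: cooperation gives 39 each period; deviation gives 75 once then 6 forever.
  39/(1−δ) ≥ 75 + 6δ/(1−δ) ⇒ δ ≥ 36/69 = 12/23.
Coral: cooperation gives 46 each period; deviation gives 90 once then 27 forever.
  δ ≥ 44/63.
Both must hold, so the binding constraint is Coral's: δ ≥ 44/63.

44/63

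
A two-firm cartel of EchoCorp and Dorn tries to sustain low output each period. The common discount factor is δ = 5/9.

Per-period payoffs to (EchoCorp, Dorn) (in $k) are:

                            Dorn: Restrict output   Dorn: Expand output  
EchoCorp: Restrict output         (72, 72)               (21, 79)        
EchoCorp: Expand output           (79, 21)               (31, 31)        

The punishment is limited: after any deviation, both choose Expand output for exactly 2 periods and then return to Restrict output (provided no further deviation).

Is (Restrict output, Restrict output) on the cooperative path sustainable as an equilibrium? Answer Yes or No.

Yes

IC: δ+…+δ^2 ≥ (79−72)/(72−31) = 7/41.
At δ = 5/9: partial sum = 0.8642 ≥ 0.1707. Cooperation sustainable.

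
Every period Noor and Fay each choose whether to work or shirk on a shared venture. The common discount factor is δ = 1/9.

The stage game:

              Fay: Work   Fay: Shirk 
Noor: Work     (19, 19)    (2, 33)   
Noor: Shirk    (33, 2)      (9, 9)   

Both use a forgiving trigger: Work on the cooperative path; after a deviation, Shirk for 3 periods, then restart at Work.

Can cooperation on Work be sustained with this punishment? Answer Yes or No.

No

IC: δ+…+δ^3 ≥ (33−19)/(19−9) = 7/5.
At δ = 1/9: partial sum = 0.1248 < 1.4000. Cooperation not sustainable.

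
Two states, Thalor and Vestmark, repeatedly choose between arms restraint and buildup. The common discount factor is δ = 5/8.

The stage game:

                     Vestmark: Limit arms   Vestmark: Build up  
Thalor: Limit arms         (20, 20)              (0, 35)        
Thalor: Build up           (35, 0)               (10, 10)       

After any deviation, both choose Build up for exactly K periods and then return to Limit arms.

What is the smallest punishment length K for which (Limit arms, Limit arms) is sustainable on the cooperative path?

5

No profitable deviation requires (20−10)(δ+…+δ^K) ≥ 35−20, i.e. δ+…+δ^K ≥ 3/2 ≈ 1.5000.
With δ = 5/8, the partial sums are K=1: 0.6250, K=2: 1.0156, K=3: 1.2598, K=4: 1.4124, K=5: 1.5077.
K = 5 is the first length at which the sum reaches 1.5000.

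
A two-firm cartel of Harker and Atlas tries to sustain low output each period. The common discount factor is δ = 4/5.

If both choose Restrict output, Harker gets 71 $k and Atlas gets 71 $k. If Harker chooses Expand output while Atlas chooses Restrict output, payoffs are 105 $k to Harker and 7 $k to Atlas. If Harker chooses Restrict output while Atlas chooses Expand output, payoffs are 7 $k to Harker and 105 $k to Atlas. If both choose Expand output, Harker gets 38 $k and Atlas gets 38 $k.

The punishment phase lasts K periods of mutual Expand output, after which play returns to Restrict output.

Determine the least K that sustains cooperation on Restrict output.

2

No profitable deviation requires (71−38)(δ+…+δ^K) ≥ 105−71, i.e. δ+…+δ^K ≥ 34/33 ≈ 1.0303.
With δ = 4/5, the partial sums are K=1: 0.8000, K=2: 1.4400.
K = 2 is the first length at which the sum reaches 1.0303.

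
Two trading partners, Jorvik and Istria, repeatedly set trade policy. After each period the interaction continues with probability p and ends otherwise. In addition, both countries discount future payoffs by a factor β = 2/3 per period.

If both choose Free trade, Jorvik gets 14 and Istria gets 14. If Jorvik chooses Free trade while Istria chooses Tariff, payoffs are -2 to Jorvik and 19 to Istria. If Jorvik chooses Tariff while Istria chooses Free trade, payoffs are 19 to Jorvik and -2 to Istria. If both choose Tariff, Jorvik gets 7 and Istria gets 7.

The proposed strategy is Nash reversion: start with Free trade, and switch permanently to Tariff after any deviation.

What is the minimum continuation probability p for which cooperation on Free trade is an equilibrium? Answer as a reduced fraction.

Expected continuation weight on next period's payoff is β·p = 2/3·p, which plays the role of the discount factor.
Cooperation requires 2/3·p ≥ (19−14)/(19−7) = 5/12, hence p ≥ 5/8.

5/8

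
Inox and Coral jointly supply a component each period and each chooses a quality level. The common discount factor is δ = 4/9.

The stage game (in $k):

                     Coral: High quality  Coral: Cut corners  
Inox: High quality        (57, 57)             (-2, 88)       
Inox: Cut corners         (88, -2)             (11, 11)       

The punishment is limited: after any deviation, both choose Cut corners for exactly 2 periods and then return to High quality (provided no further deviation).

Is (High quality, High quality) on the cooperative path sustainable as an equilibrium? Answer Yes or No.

A one-shot deviation gives 88 now, then 11 for 2 periods, then back to 57.
Gain from deviating: (88−57) today; loss: (57−11) in each of the next 2 periods.
No-deviation condition: (57−11)(δ+…+δ^2) ≥ 88−57, i.e. δ+…+δ^2 ≥ 31/46.
At δ = 4/9: δ+…+δ^2 = 0.6420 < 0.6739.
So cooperation is not sustainable.

No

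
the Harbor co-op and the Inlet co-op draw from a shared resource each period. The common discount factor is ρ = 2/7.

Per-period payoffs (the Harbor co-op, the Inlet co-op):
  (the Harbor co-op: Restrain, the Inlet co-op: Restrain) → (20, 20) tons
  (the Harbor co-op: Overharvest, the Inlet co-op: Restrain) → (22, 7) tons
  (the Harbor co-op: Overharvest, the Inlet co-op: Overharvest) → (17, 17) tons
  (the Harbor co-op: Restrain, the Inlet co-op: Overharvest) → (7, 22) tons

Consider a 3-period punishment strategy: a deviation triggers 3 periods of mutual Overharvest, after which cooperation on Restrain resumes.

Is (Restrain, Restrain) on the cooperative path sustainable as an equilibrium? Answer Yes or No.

Comparing payoff streams over the 4 periods until play realigns: cooperate → 20(1+ρ+…+ρ^3); deviate → 22 + 17(ρ+…+ρ^3).
Cooperation is sustained iff (20−17)(ρ+…+ρ^3) ≥ 22−20.
ρ+…+ρ^3 = 2/7·(1−(2/7)^3)/(1−2/7) = 0.3907, and (22−20)/(20−17) = 0.6667.
0.3907 < 0.6667, so cooperation is not sustainable.

No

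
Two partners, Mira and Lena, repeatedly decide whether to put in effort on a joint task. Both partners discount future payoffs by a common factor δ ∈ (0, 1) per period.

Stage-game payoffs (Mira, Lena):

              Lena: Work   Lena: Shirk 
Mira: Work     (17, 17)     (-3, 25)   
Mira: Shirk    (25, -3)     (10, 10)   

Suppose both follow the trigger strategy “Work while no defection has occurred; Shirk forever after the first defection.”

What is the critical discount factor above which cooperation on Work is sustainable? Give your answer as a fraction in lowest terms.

8/15

Cooperation forever yields 17 each period: 17/(1−δ).
Deviating yields 25 once, then 10 forever: 25 + 10δ/(1−δ).
No profitable deviation requires 17/(1−δ) ≥ 25 + 10δ/(1−δ).
Multiplying by (1−δ): 17 ≥ 25(1−δ) + 10δ = 25 − 15δ.
So 15δ ≥ 8, i.e. δ ≥ 8/15.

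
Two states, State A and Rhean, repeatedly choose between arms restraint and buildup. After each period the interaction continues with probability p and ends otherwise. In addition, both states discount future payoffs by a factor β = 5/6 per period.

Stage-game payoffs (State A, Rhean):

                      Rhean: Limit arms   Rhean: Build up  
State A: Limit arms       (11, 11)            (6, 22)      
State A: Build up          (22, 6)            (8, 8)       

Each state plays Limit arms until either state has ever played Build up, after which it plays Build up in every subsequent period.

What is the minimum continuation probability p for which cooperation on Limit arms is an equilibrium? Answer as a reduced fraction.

With continuation probability p and discount β, the effective per-period discount factor is βp.
Grim-trigger IC: βp ≥ (22−11)/(22−8) = 11/14.
So p ≥ (11/14)/(5/6) = 33/35.

33/35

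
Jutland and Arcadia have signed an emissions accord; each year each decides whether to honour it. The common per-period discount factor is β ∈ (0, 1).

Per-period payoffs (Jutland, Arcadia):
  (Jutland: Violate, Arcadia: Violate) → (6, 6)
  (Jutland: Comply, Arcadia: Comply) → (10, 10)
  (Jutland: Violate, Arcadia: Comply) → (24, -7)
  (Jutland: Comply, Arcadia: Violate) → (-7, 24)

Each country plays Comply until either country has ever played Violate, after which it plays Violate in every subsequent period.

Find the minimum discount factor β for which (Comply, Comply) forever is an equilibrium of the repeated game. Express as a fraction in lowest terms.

7/9

Under grim trigger the critical discount factor is (T−C)/(T−P) with T = 24, C = 10, P = 6.
β* = (24−10)/(24−6) = 14/18 = 7/9.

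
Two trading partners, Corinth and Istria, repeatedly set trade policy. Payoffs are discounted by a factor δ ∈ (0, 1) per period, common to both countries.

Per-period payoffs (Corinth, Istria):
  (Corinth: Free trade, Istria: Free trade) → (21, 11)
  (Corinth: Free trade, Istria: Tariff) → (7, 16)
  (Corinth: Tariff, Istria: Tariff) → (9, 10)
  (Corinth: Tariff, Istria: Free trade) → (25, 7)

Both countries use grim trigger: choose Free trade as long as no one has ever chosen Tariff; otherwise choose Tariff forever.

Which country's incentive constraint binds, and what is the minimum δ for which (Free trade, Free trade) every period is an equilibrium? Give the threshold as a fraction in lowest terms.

Istria; δ ≥ 5/6

For Corinth: deviation gain 25−21 = 4, per-period punishment loss 21−9 = 12. IC gives δ ≥ 4/16 = 1/4.
For Istria: gain 5, loss 1 per period, so δ ≥ 5/6.
The tighter constraint is Istria's, so cooperation needs δ ≥ 5/6.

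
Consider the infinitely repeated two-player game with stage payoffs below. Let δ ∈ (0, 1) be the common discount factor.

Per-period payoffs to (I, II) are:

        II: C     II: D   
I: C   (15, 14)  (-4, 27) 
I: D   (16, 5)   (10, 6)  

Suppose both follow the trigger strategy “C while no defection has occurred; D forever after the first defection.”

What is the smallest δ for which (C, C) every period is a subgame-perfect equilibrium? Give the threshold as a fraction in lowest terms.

13/21

I: cooperation gives 15 each period; deviation gives 16 once then 10 forever.
  15/(1−δ) ≥ 16 + 10δ/(1−δ) ⇒ δ ≥ 1/6.
II: cooperation gives 14 each period; deviation gives 27 once then 6 forever.
  δ ≥ 13/21.
Both must hold, so the binding constraint is II's: δ ≥ 13/21.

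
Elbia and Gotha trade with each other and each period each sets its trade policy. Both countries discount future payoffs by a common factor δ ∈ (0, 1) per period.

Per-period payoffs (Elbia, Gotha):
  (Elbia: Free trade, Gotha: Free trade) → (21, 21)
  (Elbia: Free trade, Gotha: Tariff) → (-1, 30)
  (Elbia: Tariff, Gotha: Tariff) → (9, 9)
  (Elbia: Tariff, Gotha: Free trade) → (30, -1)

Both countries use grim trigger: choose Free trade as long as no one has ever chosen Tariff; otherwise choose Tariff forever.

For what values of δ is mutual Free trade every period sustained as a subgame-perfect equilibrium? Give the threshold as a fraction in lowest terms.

3/7

Under grim trigger the critical discount factor is (T−C)/(T−P) with T = 30, C = 21, P = 9.
δ* = (30−21)/(30−9) = 9/21 = 3/7.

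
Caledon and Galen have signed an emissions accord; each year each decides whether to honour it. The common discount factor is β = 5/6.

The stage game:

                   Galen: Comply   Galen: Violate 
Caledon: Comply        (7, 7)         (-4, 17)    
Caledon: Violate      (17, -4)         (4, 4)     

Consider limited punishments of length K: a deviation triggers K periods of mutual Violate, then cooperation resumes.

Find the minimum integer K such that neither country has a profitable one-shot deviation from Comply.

7

No profitable deviation requires (7−4)(β+…+β^K) ≥ 17−7, i.e. β+…+β^K ≥ 10/3 ≈ 3.3333.
With β = 5/6, the partial sums are K=1: 0.8333, K=2: 1.5278, …, K=5: 2.9906, K=6: 3.3255, K=7: 3.6046.
K = 7 is the first length at which the sum reaches 3.3333.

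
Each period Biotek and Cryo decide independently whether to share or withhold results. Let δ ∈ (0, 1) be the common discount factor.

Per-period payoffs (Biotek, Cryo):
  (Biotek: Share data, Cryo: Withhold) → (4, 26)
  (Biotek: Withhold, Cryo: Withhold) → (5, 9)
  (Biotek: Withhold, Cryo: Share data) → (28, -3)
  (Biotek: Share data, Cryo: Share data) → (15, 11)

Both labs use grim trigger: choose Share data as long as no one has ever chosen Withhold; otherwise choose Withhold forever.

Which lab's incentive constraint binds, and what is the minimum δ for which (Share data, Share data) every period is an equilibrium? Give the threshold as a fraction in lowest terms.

Cryo; δ ≥ 15/17

For Biotek: deviation gain 28−15 = 13, per-period punishment loss 15−5 = 10. IC gives δ ≥ 13/23.
For Cryo: gain 15, loss 2 per period, so δ ≥ 15/17.
The tighter constraint is Cryo's, so cooperation needs δ ≥ 15/17.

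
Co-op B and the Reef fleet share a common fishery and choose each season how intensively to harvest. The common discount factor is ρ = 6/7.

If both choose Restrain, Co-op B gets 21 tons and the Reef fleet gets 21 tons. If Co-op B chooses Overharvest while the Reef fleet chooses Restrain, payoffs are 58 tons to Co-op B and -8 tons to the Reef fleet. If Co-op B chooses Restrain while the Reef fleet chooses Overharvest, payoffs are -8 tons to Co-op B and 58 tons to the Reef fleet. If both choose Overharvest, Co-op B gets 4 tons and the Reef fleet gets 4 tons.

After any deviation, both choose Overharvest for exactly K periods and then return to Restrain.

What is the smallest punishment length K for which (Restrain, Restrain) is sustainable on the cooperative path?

IC: ρ(1−ρ^K)/(1−ρ) ≥ (58−21)/(21−4) = 37/17.
With ρ = 6/7: need 1 − ρ^K ≥ 37/17·(1−6/7)/(6/7), i.e. ρ^K ≤ 0.6373.
Since (6/7)^2 = 0.7347 and (6/7)^3 = 0.6297, the smallest such K is 3.

3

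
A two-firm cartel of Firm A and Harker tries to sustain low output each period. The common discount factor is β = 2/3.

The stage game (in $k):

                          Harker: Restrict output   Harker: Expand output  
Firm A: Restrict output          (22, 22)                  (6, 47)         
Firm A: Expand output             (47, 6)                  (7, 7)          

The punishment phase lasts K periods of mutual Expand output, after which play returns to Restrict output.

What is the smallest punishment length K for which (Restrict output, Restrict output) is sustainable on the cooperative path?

IC: β(1−β^K)/(1−β) ≥ (47−22)/(22−7) = 5/3.
With β = 2/3: need 1 − β^K ≥ 5/3·(1−2/3)/(2/3), i.e. β^K ≤ 0.1667.
Since (2/3)^4 = 0.1975 and (2/3)^5 = 0.1317, the smallest such K is 5.

5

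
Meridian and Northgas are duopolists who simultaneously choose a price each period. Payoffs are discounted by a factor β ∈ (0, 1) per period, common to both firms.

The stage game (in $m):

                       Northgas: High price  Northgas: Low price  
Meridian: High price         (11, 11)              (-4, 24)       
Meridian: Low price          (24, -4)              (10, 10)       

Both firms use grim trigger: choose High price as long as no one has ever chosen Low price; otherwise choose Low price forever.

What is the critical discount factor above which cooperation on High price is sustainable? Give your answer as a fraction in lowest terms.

13/14

Under grim trigger the critical discount factor is (T−C)/(T−P) with T = 24, C = 11, P = 10.
β* = (24−11)/(24−10) = 13/14.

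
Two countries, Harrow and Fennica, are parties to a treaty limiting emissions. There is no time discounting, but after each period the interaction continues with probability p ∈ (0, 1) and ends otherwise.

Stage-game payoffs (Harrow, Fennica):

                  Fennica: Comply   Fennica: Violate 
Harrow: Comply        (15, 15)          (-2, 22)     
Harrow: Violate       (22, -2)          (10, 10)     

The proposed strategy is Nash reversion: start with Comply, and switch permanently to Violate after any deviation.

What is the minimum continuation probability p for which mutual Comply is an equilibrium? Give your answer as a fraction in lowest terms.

With no time discounting, the continuation probability p plays the role of the discount factor.
Grim-trigger IC: 15/(1−p) ≥ 22 + 10p/(1−p) ⇒ p ≥ (22−15)/(22−10) = 7/12.

7/12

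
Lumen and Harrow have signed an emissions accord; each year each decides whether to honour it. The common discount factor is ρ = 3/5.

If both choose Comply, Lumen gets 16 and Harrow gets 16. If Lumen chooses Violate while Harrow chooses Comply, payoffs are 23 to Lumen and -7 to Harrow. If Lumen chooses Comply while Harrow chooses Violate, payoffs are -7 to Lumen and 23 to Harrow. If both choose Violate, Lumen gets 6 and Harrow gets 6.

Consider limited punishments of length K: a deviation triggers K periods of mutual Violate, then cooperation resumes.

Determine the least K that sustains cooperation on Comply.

Need Σ_{k=1}^{K} ρ^k ≥ (23−16)/(16−6) = 0.7000 at ρ = 3/5.
At K = 1 the sum is 0.6000 < 0.7000; at K = 2 it is 0.9600 ≥ 0.7000.
So the minimum punishment length is K = 2.

2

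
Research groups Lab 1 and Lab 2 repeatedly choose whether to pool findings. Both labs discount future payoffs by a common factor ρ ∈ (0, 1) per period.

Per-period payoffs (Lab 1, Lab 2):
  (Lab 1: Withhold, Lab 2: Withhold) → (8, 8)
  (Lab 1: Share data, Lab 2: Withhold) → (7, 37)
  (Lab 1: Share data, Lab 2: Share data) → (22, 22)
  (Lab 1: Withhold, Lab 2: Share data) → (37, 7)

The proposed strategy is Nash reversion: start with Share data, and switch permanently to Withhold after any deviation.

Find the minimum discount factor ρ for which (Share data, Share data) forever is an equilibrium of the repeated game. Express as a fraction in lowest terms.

One-period gain from deviating is 37 − 22 = 15. The loss is 22 − 8 = 14 in every subsequent period, with present value 14·ρ/(1−ρ).
Deviation is unprofitable when 14·ρ/(1−ρ) ≥ 15, i.e. ρ/(1−ρ) ≥ 15/14.
Equivalently ρ ≥ 15/(15+14) = 15/29.

15/29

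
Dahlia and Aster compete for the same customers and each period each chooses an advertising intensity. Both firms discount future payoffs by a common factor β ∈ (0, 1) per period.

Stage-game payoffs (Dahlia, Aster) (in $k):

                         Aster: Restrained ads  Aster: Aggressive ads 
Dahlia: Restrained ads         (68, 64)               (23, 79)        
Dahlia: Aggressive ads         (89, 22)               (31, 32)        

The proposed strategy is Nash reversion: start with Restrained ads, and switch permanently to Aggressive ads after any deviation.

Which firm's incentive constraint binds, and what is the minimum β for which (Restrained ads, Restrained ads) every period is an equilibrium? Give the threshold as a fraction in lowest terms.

Dahlia's threshold: (89−68)/(89−31) = 21/58.
Aster's threshold: (79−64)/(79−32) = 15/47.
21/58 > 15/47, so Dahlia binds and β* = 21/58.

Dahlia; β ≥ 21/58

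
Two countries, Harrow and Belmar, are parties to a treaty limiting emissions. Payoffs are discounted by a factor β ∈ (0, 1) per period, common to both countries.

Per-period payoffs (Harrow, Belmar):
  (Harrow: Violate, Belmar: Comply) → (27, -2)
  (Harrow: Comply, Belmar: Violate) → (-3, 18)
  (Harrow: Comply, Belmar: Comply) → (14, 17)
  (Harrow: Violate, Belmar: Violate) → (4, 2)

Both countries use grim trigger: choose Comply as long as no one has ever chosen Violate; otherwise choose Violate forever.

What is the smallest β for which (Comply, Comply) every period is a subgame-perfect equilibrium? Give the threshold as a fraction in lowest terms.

13/23

Harrow: cooperation gives 14 each period; deviation gives 27 once then 4 forever.
  14/(1−β) ≥ 27 + 4β/(1−β) ⇒ β ≥ 13/23.
Belmar: cooperation gives 17 each period; deviation gives 18 once then 2 forever.
  β ≥ 1/16.
Both must hold, so the binding constraint is Harrow's: β ≥ 13/23.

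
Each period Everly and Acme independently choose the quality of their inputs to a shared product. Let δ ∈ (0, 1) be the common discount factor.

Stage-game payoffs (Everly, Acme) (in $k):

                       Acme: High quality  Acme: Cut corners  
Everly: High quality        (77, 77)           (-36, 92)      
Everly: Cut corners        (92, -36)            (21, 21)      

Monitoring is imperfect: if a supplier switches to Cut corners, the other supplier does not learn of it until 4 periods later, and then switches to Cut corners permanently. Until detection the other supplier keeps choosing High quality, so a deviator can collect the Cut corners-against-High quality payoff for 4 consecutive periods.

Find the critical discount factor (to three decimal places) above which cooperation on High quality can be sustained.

0.678

The best deviation is to choose Cut corners for all 4 undetected periods, earning 92 each, then 21 forever once detected.
Deviation value: 92(1−δ^4)/(1−δ) + 21δ^4/(1−δ); cooperation value: 77/(1−δ).
IC: 77 ≥ 92(1−δ^4) + 21δ^4 = 92 − 71δ^4.
So δ^4 ≥ 15/71, giving δ ≥ (15/71)^(1/4) ≈ 0.678.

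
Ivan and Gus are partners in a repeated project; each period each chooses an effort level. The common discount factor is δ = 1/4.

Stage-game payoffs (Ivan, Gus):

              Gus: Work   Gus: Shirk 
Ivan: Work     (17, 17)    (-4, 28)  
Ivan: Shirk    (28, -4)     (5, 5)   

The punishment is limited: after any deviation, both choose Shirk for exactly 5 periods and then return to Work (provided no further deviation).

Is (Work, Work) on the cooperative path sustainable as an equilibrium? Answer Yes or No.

Comparing payoff streams over the 6 periods until play realigns: cooperate → 17(1+δ+…+δ^5); deviate → 28 + 5(δ+…+δ^5).
Cooperation is sustained iff (17−5)(δ+…+δ^5) ≥ 28−17.
δ+…+δ^5 = 1/4·(1−(1/4)^5)/(1−1/4) = 0.3330, and (28−17)/(17−5) = 0.9167.
0.3330 < 0.9167, so cooperation is not sustainable.

No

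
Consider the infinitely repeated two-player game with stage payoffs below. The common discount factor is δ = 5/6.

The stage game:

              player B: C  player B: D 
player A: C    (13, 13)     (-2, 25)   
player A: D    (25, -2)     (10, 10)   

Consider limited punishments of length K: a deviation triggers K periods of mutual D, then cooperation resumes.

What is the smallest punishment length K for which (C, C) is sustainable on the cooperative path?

9

No profitable deviation requires (13−10)(δ+…+δ^K) ≥ 25−13, i.e. δ+…+δ^K ≥ 4 ≈ 4.0000.
With δ = 5/6, the partial sums are K=1: 0.8333, K=2: 1.5278, …, K=7: 3.6046, K=8: 3.8372, K=9: 4.0310.
K = 9 is the first length at which the sum reaches 4.0000.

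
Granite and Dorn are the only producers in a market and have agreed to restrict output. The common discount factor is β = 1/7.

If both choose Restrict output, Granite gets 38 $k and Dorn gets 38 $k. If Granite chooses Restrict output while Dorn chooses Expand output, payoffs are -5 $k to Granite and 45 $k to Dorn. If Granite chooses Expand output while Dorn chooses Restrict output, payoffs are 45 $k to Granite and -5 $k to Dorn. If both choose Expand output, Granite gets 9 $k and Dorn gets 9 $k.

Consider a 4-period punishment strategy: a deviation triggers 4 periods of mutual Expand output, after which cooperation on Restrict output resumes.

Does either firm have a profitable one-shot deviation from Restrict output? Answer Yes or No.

IC: β+…+β^4 ≥ (45−38)/(38−9) = 7/29.
At β = 1/7: partial sum = 0.1666 < 0.2414. Cooperation not sustainable.

Yes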